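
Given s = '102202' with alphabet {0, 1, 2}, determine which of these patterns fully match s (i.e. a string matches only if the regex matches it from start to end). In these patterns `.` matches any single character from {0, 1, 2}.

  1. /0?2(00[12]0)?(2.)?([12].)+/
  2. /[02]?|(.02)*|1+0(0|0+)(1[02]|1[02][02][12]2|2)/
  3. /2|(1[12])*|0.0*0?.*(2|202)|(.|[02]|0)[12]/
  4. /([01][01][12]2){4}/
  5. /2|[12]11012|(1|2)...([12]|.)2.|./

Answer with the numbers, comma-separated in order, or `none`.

2

1 → no match
2 → match
3 → no match
4 → no match
5 → no match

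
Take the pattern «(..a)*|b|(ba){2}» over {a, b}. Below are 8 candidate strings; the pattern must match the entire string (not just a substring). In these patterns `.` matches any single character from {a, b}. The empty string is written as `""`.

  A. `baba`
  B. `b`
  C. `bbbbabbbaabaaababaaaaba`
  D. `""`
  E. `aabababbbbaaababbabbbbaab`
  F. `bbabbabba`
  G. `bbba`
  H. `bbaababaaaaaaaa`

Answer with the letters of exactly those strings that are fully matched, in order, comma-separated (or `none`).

A. `baba` → match
B. `b` → match
C → no match
D. `""` → match
E → no match
F. `bbabbabba` → match
G. `bbba` → no match
H → match

A, B, D, F, H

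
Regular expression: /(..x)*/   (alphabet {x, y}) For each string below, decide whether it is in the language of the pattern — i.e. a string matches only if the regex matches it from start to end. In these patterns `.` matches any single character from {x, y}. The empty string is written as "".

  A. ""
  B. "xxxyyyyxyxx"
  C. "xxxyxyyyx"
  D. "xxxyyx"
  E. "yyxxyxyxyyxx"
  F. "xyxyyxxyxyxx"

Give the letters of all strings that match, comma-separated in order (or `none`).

A, D, F

A → match
B → no match
C → no match
D → match
E → no match
F → match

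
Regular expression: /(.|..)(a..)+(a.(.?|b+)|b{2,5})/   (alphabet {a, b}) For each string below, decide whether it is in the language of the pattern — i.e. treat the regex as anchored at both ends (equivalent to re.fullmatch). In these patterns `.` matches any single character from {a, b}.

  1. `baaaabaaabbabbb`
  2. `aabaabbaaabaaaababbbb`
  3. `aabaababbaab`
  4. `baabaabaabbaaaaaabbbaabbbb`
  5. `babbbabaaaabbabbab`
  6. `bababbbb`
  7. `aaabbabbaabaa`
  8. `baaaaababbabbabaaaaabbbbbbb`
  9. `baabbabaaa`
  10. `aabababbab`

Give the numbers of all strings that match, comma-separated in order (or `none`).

1 → no match
2 → no match
3 → no match
4 → no match
5 → no match
6 → match
7 → match
8 → match
9 → match
10 → no match

6, 7, 8, 9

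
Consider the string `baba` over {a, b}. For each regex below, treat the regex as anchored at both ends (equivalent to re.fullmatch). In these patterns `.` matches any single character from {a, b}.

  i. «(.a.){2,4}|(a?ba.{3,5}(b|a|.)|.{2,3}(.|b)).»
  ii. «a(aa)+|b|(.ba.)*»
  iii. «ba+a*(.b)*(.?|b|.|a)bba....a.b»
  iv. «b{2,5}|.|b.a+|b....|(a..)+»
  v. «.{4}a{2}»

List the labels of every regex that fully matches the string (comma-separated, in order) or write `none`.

i

i → match
ii → no match
iii → no match — must end with `b`
iv → no match
v → no match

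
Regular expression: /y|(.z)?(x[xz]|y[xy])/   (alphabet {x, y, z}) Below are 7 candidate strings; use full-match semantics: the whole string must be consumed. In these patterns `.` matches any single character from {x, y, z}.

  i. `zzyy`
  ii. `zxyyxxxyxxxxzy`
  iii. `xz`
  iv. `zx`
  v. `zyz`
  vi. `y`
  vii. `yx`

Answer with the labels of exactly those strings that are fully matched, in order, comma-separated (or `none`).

i. `zzyy` → match
ii → no match
iii. `xz` → match
iv. `zx` → no match
v. `zyz` → no match
vi. `y` → match
vii. `yx` → match

i, iii, vi, vii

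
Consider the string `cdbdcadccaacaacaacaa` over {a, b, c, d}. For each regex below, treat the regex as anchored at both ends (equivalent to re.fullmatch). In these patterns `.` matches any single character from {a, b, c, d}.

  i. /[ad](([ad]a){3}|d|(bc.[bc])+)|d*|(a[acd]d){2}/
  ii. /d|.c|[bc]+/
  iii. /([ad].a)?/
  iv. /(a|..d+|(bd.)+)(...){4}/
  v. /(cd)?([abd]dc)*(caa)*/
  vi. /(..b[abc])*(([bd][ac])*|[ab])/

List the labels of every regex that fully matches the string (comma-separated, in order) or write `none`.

v

i → no match
ii → no match
iii → no match
iv → no match
v → match
vi → no match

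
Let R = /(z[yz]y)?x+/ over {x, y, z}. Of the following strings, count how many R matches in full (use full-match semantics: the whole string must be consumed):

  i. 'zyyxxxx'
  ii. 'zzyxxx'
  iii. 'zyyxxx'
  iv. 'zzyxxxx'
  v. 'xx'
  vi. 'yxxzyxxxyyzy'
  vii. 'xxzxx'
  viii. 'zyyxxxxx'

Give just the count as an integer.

6

i → match
ii → match
iii → match
iv → match
v → match
vi → no match — must end with 'x'
vii → no match
viii → match
Total matched: 6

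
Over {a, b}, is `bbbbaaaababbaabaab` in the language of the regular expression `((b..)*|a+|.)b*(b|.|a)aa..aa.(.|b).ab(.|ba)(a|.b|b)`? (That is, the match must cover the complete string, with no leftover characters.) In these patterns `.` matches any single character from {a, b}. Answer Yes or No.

No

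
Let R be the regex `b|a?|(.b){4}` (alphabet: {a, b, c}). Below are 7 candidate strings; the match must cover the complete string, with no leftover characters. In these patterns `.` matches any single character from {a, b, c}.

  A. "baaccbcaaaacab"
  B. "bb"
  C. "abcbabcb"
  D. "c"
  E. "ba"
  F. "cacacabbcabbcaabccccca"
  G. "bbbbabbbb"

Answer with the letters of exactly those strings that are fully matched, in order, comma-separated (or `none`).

C

A → no match
B. "bb" → no match
C. "abcbabcb" → match
D. "c" → no match
E. "ba" → no match
F → no match
G. "bbbbabbbb" → no match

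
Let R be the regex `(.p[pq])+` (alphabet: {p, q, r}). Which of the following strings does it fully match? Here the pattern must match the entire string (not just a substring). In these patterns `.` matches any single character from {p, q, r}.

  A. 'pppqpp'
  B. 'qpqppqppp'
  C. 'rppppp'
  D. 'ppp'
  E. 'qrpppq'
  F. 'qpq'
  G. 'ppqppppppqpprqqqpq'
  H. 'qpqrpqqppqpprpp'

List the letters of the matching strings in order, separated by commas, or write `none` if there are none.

A. 'pppqpp' → match
B. 'qpqppqppp' → match
C. 'rppppp' → match
D. 'ppp' → match
E. 'qrpppq' → no match
F. 'qpq' → match
G → no match
H → match

A, B, C, D, F, H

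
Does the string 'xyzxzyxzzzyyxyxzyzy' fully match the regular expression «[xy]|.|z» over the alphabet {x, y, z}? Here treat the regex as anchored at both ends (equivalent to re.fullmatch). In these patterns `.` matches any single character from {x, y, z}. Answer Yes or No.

No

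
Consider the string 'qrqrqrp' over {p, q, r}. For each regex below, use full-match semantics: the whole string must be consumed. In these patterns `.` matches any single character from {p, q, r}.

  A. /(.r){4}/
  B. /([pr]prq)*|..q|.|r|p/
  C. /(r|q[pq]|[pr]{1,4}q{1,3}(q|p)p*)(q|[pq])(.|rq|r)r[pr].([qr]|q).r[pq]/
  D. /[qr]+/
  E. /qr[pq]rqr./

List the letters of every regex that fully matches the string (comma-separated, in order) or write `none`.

A → no match — must end with 'r'
B → no match
C → no match
D → no match
E → match

E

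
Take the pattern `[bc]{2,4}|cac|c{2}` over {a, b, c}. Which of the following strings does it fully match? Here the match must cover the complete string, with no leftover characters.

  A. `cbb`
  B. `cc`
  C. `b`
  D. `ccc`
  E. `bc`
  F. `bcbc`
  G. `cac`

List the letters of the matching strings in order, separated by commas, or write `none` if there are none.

A → match
B → match
C → no match
D → match
E → match
F → match
G → match

A, B, D, E, F, G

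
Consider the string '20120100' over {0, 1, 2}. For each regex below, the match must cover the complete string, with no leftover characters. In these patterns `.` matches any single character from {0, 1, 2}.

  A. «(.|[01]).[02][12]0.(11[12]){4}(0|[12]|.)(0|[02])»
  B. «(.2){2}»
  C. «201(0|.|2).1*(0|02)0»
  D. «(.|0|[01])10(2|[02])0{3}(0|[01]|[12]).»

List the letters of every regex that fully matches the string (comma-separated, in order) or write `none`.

C

A → no match
B → no match — must end with '2'
C → match
D → no match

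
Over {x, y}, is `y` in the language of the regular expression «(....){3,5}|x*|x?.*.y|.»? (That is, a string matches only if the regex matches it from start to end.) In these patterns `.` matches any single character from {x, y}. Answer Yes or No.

Yes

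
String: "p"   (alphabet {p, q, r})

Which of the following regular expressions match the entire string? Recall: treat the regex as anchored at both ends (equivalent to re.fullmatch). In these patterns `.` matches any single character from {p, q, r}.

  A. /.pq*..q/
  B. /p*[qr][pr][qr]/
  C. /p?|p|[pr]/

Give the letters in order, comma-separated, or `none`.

A → no match — must end with "q"
B → no match
C → match

C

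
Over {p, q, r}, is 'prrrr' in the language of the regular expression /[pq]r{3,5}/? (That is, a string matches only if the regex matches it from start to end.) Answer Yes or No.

Yes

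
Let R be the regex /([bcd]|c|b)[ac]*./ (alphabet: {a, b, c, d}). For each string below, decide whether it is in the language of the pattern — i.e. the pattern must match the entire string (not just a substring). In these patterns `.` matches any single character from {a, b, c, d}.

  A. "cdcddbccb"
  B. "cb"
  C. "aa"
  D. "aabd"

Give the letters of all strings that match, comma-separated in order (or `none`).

B

A → no match
B → match
C → no match
D → no match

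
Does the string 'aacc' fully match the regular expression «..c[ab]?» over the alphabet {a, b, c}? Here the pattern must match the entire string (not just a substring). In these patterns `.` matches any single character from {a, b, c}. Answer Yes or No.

No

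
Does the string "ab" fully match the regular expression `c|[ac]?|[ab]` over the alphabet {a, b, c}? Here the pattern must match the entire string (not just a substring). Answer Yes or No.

No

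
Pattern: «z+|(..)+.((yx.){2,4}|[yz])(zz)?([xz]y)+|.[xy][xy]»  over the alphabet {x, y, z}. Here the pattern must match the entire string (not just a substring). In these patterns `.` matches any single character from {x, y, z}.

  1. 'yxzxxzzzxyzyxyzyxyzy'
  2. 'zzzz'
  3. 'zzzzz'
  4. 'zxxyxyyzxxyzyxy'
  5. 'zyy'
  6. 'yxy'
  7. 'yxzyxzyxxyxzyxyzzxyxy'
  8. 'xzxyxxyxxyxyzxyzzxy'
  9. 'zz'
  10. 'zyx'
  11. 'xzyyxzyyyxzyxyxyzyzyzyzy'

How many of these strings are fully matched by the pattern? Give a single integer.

1 → match
2 → match
3 → match
4 → no match
5 → match
6 → match
7 → match
8 → no match
9 → match
10 → match
11 → match
Total matched: 9

9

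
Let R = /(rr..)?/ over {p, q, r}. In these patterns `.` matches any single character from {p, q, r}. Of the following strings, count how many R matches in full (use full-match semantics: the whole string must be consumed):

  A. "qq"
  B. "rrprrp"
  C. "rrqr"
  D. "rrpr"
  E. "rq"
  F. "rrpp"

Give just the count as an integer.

A. "qq" → no match
B. "rrprrp" → no match
C. "rrqr" → match
D. "rrpr" → match
E. "rq" → no match
F. "rrpp" → match
Total matched: 3

3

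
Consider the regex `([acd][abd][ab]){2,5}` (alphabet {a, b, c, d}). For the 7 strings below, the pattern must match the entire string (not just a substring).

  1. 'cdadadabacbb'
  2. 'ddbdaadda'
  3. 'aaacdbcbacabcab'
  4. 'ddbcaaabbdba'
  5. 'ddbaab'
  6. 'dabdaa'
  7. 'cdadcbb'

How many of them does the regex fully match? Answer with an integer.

5

1. 'cdadadabacbb' → no match
2. 'ddbdaadda' → match
3 → match
4. 'ddbcaaabbdba' → match
5. 'ddbaab' → match
6. 'dabdaa' → match
7. 'cdadcbb' → no match
Total matched: 5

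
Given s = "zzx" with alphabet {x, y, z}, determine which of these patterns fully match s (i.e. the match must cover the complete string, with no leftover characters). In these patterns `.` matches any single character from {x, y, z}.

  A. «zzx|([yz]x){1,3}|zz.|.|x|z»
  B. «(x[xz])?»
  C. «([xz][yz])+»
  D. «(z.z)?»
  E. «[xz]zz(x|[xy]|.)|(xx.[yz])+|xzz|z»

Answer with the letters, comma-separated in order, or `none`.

A → match
B → no match
C → no match
D → no match
E → no match

A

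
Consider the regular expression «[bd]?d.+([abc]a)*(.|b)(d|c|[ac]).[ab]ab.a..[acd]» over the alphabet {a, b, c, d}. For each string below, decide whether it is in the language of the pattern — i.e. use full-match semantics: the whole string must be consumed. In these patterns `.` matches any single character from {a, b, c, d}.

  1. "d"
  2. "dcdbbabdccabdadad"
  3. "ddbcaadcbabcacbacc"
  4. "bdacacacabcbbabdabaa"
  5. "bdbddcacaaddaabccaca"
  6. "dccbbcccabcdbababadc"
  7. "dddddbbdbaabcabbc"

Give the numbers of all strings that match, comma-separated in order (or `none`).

4, 7

1 → no match
2 → no match
3 → no match
4 → match
5 → no match
6 → no match
7 → match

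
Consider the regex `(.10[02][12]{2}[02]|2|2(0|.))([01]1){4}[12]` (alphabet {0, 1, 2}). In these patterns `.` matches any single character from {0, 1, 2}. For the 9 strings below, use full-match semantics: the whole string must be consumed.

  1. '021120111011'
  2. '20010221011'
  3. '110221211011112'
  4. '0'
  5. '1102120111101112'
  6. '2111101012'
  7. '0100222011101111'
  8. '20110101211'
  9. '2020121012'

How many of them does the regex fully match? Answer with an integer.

1 → no match
2 → no match
3 → no match
4 → no match
5 → match
6 → match
7 → match
8 → no match
9 → no match
Total matched: 3

3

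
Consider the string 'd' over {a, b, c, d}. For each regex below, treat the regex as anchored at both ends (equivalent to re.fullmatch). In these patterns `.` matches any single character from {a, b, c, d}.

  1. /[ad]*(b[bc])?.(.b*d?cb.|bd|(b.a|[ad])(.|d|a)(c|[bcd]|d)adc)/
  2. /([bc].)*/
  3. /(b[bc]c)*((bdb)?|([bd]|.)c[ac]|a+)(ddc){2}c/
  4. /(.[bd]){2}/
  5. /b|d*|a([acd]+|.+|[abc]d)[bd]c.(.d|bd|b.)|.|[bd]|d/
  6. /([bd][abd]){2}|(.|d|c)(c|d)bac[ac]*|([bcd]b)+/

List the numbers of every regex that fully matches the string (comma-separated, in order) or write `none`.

1 → no match
2 → no match
3 → no match — must end with 'ddcc'
4 → no match
5 → match
6 → no match

5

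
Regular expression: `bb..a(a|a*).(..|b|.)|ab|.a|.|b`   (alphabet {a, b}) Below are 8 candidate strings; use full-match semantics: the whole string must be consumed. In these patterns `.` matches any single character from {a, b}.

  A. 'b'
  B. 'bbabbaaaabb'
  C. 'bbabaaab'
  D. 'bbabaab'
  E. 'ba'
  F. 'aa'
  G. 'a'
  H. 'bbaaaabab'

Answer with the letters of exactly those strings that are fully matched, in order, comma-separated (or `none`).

A → match
B → no match
C → match
D → match
E → match
F → match
G → match
H → match

A, C, D, E, F, G, H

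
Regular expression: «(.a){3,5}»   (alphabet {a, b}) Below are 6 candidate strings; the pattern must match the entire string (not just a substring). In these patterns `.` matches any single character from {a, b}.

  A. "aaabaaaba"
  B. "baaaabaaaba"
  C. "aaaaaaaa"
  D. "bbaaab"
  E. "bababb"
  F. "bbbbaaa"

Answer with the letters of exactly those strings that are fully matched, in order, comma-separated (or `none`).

C

A. "aaabaaaba" → no match
B. "baaaabaaaba" → no match
C. "aaaaaaaa" → match
D. "bbaaab" → no match — must end with "a"
E. "bababb" → no match — must end with "a"
F. "bbbbaaa" → no match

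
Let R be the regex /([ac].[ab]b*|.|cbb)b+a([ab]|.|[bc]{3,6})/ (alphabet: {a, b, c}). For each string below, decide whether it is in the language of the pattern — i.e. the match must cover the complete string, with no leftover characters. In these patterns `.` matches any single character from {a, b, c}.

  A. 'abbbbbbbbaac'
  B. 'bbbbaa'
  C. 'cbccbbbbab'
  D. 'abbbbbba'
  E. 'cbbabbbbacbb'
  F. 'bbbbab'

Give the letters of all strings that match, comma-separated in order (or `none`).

A → no match
B → match
C → no match
D → no match
E → no match
F → match

B, F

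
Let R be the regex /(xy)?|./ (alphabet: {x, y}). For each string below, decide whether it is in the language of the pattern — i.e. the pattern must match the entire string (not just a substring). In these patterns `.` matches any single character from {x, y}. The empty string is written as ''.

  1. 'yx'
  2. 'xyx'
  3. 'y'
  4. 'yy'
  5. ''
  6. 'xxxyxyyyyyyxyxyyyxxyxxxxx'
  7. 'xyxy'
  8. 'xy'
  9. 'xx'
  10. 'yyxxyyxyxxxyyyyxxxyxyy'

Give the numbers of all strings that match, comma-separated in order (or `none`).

1 → no match
2 → no match
3 → match
4 → no match
5 → match
6 → no match
7 → no match
8 → match
9 → no match
10 → no match

3, 5, 8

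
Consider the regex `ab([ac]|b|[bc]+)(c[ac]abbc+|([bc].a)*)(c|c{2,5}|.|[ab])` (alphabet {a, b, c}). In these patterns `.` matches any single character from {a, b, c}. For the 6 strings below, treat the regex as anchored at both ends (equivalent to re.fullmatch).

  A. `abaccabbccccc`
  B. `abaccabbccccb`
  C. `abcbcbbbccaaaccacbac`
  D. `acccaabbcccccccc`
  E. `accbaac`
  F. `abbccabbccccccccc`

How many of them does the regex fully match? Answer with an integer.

A → match
B → match
C → no match
D → no match — must start with `ab`
E → no match — must start with `ab`
F → match
Total matched: 3

3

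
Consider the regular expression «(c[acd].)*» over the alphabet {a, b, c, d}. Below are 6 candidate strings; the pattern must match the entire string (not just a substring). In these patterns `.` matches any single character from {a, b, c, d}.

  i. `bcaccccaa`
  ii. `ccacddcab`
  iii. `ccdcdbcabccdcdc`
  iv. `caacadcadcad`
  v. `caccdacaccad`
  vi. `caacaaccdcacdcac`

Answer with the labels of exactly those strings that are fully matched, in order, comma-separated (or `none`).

i. `bcaccccaa` → no match
ii. `ccacddcab` → match
iii → match
iv. `caacadcadcad` → match
v. `caccdacaccad` → match
vi → no match

ii, iii, iv, v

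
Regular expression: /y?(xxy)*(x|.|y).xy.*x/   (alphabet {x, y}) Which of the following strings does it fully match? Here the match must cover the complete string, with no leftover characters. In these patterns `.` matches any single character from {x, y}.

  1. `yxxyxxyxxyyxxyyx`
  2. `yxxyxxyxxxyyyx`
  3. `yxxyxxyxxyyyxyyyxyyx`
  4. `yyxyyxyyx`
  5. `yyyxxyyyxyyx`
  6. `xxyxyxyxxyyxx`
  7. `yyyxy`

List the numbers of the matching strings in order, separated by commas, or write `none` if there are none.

1 → match
2 → match
3 → match
4 → match
5 → no match
6 → match
7 → no match — must end with `x`

1, 2, 3, 4, 6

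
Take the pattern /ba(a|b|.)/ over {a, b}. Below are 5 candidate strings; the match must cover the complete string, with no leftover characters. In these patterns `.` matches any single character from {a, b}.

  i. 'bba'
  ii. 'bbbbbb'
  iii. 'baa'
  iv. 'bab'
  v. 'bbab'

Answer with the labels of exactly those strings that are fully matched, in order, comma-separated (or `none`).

iii, iv

i → no match — must start with 'ba'
ii → no match — must start with 'ba'
iii → match
iv → match
v → no match — must start with 'ba'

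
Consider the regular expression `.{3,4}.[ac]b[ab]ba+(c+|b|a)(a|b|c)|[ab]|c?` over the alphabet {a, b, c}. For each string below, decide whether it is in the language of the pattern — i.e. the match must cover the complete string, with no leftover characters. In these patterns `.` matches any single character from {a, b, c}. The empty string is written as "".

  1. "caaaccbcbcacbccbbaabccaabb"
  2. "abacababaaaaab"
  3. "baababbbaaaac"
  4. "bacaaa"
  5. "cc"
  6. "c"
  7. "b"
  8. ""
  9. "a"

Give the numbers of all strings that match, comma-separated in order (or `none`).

2, 3, 6, 7, 8, 9

1 → no match
2 → match
3 → match
4 → no match
5 → no match
6 → match
7 → match
8 → match
9 → match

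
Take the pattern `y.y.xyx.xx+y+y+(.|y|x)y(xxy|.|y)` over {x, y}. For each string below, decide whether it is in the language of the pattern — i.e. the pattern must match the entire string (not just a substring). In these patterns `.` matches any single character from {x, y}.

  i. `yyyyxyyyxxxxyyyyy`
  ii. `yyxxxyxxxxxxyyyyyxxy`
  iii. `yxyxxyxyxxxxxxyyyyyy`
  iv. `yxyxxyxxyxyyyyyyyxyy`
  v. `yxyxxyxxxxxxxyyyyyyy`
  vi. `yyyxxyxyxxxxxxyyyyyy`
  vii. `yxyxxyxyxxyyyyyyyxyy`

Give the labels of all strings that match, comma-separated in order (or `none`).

i → no match
ii → no match
iii → match
iv → no match
v → match
vi → match
vii → match

iii, v, vi, vii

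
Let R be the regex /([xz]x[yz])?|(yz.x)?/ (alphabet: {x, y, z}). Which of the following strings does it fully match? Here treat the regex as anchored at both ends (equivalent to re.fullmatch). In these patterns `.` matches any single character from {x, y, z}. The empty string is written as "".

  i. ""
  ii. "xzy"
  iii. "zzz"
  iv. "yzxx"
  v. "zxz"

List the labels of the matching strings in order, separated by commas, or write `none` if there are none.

i, iv, v

i → match
ii → no match
iii → no match
iv → match
v → match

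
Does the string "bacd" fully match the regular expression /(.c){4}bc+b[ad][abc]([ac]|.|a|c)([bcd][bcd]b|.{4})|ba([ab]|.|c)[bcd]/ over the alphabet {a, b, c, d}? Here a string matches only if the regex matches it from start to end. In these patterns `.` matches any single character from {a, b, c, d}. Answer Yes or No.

Yes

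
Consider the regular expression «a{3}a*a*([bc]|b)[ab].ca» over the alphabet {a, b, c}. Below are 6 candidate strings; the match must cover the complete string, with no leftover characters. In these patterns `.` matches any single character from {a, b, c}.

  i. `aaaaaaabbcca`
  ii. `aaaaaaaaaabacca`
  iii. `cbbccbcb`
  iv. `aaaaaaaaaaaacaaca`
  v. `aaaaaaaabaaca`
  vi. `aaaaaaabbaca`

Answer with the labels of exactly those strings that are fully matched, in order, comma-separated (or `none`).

i → match
ii → match
iii → no match — must start with `a`
iv → match
v → match
vi → match

i, ii, iv, v, vi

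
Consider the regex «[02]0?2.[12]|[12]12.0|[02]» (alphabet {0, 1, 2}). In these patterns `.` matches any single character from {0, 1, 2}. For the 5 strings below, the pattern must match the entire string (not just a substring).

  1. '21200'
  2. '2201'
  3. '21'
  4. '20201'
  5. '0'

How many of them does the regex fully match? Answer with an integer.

1. '21200' → match
2. '2201' → match
3. '21' → no match
4. '20201' → match
5. '0' → match
Total matched: 4

4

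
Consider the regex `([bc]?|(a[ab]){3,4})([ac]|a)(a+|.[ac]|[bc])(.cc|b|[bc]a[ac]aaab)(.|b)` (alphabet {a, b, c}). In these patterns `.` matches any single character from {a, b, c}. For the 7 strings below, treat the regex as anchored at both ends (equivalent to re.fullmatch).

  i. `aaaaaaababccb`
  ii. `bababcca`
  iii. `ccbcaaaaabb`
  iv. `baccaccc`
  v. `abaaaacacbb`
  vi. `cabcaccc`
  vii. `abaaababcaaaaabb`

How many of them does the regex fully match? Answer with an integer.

7

i → match
ii → match
iii → match
iv → match
v → match
vi → match
vii → match
Total matched: 7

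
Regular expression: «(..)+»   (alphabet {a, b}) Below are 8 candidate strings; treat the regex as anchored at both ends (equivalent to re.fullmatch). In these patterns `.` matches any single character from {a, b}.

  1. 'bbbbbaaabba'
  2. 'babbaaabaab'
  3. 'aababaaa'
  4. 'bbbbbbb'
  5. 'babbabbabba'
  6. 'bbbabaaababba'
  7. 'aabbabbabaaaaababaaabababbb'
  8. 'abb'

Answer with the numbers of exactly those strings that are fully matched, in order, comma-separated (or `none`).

3

1. 'bbbbbaaabba' → no match
2. 'babbaaabaab' → no match
3. 'aababaaa' → match
4. 'bbbbbbb' → no match
5. 'babbabbabba' → no match
6 → no match
7 → no match
8. 'abb' → no match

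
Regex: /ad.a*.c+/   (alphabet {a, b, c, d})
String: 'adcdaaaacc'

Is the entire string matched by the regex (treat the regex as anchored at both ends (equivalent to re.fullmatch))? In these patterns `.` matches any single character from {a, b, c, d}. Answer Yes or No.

No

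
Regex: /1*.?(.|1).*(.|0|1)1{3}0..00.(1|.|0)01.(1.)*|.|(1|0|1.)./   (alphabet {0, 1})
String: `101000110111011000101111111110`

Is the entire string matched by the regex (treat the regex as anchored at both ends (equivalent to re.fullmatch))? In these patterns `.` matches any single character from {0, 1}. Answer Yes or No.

Yes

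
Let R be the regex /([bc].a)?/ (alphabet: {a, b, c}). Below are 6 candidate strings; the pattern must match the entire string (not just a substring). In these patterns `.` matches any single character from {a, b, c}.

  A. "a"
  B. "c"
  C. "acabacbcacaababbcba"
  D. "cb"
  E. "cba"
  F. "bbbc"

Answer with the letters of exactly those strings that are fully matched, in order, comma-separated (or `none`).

E

A → no match
B → no match
C → no match
D → no match
E → match
F → no match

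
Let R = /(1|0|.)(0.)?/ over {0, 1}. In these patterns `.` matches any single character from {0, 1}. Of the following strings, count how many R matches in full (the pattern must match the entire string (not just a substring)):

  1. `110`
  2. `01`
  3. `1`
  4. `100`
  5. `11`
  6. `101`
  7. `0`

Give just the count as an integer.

1 → no match
2 → no match
3 → match
4 → match
5 → no match
6 → match
7 → match
Total matched: 4

4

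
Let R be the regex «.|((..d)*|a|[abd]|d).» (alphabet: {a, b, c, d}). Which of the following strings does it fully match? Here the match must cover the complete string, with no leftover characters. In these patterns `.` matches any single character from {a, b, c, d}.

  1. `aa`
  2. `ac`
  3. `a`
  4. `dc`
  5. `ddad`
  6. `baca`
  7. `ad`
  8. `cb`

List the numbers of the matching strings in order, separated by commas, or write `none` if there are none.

1, 2, 3, 4, 7

1 → match
2 → match
3 → match
4 → match
5 → no match
6 → no match
7 → match
8 → no match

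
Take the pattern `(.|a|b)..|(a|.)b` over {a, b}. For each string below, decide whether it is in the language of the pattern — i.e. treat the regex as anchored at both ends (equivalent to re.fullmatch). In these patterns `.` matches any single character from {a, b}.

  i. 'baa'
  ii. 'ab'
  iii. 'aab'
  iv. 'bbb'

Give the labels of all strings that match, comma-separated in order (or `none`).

i. 'baa' → match
ii. 'ab' → match
iii. 'aab' → match
iv. 'bbb' → match

i, ii, iii, iv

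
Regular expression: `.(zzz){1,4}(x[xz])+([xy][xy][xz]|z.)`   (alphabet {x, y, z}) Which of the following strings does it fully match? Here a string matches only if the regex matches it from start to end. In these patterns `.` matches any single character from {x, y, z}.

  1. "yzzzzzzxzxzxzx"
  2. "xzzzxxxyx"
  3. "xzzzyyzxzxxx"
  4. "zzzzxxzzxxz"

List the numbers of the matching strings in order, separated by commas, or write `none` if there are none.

2

1 → no match
2 → match
3 → no match
4 → no match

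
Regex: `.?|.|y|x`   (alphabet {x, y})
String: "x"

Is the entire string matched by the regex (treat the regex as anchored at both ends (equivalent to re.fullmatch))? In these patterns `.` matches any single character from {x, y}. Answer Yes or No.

Yes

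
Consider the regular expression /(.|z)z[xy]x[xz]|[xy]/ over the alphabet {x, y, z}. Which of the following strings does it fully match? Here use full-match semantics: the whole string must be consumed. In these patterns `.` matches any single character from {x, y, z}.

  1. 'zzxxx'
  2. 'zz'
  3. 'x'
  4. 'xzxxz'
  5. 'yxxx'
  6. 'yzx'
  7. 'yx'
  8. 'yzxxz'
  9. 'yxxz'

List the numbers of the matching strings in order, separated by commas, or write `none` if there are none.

1. 'zzxxx' → match
2. 'zz' → no match
3. 'x' → match
4. 'xzxxz' → match
5. 'yxxx' → no match
6. 'yzx' → no match
7. 'yx' → no match
8. 'yzxxz' → match
9. 'yxxz' → no match

1, 3, 4, 8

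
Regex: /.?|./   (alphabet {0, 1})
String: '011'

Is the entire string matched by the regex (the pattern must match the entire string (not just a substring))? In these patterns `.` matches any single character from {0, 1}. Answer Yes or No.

No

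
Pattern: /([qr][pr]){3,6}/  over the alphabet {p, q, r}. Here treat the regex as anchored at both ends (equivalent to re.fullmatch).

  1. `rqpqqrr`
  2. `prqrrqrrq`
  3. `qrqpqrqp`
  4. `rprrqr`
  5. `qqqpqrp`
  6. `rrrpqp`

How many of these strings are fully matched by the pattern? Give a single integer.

1 → no match
2 → no match
3 → match
4 → match
5 → no match
6 → match
Total matched: 3

3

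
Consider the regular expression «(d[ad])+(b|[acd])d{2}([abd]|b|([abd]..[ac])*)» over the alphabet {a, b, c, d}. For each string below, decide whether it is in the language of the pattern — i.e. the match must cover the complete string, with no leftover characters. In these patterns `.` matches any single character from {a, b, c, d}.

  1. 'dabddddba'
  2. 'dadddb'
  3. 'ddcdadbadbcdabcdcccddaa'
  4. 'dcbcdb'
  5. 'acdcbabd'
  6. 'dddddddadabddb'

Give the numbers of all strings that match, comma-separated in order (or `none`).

1, 2, 6

1 → match
2 → match
3 → no match
4 → no match
5 → no match — must start with 'd'
6 → match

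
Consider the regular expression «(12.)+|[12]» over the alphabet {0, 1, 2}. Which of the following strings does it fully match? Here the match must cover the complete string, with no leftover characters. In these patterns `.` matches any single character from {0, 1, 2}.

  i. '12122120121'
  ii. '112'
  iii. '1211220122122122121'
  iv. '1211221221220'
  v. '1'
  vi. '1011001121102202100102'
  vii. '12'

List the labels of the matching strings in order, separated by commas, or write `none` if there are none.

i → no match
ii → no match
iii → no match
iv → no match
v → match
vi → no match
vii → no match

v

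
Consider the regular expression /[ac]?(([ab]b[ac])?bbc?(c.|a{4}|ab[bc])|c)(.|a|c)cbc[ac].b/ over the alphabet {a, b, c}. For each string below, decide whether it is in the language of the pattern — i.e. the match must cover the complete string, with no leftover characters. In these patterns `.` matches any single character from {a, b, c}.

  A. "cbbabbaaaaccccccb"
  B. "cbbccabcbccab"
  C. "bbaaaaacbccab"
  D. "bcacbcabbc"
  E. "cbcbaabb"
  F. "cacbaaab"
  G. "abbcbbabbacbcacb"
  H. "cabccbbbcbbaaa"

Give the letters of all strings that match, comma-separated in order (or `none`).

B, C, G

A → no match
B → match
C → match
D → no match — must end with "b"
E → no match
F → no match
G → match
H → no match — must end with "b"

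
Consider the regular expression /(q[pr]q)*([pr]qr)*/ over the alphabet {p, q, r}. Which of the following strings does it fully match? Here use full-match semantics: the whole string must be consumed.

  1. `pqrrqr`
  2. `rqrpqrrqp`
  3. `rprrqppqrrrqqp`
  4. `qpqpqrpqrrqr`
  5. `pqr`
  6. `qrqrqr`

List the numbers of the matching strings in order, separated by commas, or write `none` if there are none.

1, 4, 5, 6

1 → match
2 → no match
3 → no match
4 → match
5 → match
6 → match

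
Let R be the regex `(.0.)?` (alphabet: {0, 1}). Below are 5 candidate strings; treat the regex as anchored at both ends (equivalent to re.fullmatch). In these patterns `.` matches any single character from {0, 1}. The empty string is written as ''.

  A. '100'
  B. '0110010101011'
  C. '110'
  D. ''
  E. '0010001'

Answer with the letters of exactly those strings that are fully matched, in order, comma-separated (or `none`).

A, D

A → match
B → no match
C → no match
D → match
E → no match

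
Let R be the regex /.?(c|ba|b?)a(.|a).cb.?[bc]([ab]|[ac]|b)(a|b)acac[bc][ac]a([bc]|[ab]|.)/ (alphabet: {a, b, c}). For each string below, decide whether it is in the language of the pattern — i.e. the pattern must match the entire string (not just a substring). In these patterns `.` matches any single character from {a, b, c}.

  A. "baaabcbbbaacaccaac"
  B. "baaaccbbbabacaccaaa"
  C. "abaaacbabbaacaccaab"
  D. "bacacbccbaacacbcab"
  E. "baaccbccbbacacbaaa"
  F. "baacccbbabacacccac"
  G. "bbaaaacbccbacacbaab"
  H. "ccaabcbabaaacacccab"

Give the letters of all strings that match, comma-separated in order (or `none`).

A → match
B → match
C → match
D → match
E → match
F → match
G → match
H → match

A, B, C, D, E, F, G, H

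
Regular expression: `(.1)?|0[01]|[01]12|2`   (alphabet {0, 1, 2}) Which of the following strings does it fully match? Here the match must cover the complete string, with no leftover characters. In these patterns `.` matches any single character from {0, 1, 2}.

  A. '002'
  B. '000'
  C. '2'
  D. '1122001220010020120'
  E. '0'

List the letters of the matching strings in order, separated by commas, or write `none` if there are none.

C

A → no match
B → no match
C → match
D → no match
E → no match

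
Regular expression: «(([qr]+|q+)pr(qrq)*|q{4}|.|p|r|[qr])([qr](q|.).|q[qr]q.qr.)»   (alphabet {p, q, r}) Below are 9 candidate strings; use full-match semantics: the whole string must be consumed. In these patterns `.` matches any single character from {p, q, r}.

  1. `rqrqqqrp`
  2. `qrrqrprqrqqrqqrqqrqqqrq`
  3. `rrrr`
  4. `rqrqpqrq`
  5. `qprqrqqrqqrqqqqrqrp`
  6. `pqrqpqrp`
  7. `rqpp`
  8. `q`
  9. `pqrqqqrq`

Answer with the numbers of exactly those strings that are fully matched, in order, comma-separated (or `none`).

1 → match
2 → match
3 → match
4 → match
5 → match
6 → match
7 → match
8 → no match
9 → match

1, 2, 3, 4, 5, 6, 7, 9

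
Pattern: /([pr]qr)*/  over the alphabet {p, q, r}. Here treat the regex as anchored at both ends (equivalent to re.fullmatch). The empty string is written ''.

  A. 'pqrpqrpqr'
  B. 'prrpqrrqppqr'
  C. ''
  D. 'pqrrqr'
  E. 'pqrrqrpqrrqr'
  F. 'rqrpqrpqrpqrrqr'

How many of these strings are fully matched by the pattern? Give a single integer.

A. 'pqrpqrpqr' → match
B. 'prrpqrrqppqr' → no match
C. '' → match
D. 'pqrrqr' → match
E. 'pqrrqrpqrrqr' → match
F → match
Total matched: 5

5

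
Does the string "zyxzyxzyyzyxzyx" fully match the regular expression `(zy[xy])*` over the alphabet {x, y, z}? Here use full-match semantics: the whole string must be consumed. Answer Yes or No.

Yes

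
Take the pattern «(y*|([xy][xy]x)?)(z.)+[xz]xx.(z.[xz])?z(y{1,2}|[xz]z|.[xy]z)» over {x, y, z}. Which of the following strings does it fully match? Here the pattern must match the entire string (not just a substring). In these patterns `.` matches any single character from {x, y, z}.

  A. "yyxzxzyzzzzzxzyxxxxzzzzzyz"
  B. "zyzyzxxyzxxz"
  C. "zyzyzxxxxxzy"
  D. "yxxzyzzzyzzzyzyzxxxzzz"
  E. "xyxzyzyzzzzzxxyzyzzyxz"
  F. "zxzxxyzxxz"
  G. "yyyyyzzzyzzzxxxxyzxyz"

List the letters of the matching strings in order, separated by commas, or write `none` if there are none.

A, B, C, D, E, F, G

A → match
B. "zyzyzxxyzxxz" → match
C. "zyzyzxxxxxzy" → match
D → match
E → match
F. "zxzxxyzxxz" → match
G → match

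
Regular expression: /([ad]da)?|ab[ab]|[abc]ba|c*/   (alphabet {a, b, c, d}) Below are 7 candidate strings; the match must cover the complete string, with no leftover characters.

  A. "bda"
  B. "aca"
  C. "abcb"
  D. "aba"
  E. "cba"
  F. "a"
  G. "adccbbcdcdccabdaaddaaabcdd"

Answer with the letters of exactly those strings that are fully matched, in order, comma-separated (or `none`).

D, E

A → no match
B → no match
C → no match
D → match
E → match
F → no match
G → no match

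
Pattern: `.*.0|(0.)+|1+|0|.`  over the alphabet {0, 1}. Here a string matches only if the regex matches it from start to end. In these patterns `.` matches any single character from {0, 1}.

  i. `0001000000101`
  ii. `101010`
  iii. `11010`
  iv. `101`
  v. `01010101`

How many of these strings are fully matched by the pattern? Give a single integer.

3

i → no match
ii → match
iii → match
iv → no match
v → match
Total matched: 3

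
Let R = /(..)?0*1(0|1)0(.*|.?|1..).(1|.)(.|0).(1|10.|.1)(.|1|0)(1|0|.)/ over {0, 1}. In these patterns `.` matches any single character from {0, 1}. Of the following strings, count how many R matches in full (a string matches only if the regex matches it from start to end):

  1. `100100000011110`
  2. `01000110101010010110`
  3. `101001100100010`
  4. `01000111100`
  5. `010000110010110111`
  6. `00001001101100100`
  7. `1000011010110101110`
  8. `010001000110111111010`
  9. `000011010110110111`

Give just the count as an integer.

7

1 → match
2 → match
3 → no match
4 → match
5 → match
6 → match
7 → match
8 → no match
9 → match
Total matched: 7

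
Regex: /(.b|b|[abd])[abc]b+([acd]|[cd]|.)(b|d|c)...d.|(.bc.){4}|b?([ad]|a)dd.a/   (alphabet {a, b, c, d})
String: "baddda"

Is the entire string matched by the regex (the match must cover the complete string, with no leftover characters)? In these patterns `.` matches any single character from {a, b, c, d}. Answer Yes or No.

Yes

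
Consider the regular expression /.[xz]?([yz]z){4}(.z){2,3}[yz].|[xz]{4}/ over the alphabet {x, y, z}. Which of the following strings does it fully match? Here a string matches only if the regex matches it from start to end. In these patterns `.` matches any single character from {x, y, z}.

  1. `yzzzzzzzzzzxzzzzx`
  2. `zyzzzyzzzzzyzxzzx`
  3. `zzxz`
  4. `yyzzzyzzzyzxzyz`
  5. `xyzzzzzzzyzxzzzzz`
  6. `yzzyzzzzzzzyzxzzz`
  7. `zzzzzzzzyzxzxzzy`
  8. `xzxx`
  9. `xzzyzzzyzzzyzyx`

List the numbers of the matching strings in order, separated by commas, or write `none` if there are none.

1 → match
2 → match
3 → match
4 → match
5 → match
6 → match
7 → match
8 → match
9 → match

1, 2, 3, 4, 5, 6, 7, 8, 9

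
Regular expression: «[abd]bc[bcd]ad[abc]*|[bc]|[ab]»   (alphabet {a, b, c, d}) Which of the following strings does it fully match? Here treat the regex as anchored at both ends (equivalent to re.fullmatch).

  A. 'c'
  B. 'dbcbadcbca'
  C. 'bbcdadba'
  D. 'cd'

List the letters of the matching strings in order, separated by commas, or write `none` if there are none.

A → match
B → match
C → match
D → no match

A, B, C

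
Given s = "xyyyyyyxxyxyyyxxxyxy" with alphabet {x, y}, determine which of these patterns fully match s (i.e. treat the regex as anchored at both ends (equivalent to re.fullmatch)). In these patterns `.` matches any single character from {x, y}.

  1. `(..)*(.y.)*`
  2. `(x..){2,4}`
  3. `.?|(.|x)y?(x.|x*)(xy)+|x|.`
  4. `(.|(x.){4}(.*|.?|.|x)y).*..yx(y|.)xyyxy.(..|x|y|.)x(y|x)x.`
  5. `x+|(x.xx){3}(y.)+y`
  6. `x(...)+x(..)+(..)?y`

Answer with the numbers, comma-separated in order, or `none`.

1, 6

1 → match
2 → no match
3 → no match
4 → no match
5 → no match
6 → match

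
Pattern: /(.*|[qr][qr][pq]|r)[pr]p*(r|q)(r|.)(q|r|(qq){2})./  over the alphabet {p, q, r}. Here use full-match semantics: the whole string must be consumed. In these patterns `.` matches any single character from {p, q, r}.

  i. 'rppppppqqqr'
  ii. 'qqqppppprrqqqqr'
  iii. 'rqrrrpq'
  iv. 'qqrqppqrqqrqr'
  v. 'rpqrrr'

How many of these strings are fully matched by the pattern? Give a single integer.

i. 'rppppppqqqr' → match
ii → match
iii. 'rqrrrpq' → no match
iv → no match
v. 'rpqrrr' → match
Total matched: 3

3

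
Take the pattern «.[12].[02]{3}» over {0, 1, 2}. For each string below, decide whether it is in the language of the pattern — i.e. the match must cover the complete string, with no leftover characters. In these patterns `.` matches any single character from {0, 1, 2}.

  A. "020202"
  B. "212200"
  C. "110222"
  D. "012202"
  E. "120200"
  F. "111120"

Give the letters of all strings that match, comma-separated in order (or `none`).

A, B, C, D, E

A → match
B → match
C → match
D → match
E → match
F → no match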